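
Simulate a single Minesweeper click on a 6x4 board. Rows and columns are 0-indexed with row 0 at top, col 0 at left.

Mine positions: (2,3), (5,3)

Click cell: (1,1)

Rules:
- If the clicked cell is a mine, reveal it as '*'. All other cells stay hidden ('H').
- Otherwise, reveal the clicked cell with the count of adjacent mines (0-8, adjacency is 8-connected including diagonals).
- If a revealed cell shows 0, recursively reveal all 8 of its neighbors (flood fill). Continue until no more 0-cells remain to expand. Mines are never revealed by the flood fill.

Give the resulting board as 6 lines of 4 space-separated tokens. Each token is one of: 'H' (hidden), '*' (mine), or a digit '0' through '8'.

0 0 0 0
0 0 1 1
0 0 1 H
0 0 1 H
0 0 1 H
0 0 1 H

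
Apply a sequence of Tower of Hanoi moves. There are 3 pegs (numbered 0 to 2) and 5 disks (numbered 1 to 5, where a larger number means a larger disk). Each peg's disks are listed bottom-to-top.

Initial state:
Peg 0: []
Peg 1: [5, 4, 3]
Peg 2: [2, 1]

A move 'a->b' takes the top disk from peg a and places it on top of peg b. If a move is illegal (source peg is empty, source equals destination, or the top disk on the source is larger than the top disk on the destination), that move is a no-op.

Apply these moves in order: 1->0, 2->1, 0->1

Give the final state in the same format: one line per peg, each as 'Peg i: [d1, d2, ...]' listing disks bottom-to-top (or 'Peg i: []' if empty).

After move 1 (1->0):
Peg 0: [3]
Peg 1: [5, 4]
Peg 2: [2, 1]

After move 2 (2->1):
Peg 0: [3]
Peg 1: [5, 4, 1]
Peg 2: [2]

After move 3 (0->1):
Peg 0: [3]
Peg 1: [5, 4, 1]
Peg 2: [2]

Answer: Peg 0: [3]
Peg 1: [5, 4, 1]
Peg 2: [2]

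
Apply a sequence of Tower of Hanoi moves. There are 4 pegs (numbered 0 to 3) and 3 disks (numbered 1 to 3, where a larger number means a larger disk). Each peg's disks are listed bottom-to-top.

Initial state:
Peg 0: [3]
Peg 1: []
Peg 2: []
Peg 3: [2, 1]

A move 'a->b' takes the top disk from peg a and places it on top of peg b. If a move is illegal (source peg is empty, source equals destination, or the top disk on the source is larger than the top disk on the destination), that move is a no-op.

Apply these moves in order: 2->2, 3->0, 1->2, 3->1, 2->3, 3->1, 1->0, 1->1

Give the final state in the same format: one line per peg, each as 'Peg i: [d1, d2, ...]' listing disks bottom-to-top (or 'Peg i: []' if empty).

Answer: Peg 0: [3, 1]
Peg 1: [2]
Peg 2: []
Peg 3: []

Derivation:
After move 1 (2->2):
Peg 0: [3]
Peg 1: []
Peg 2: []
Peg 3: [2, 1]

After move 2 (3->0):
Peg 0: [3, 1]
Peg 1: []
Peg 2: []
Peg 3: [2]

After move 3 (1->2):
Peg 0: [3, 1]
Peg 1: []
Peg 2: []
Peg 3: [2]

After move 4 (3->1):
Peg 0: [3, 1]
Peg 1: [2]
Peg 2: []
Peg 3: []

After move 5 (2->3):
Peg 0: [3, 1]
Peg 1: [2]
Peg 2: []
Peg 3: []

After move 6 (3->1):
Peg 0: [3, 1]
Peg 1: [2]
Peg 2: []
Peg 3: []

After move 7 (1->0):
Peg 0: [3, 1]
Peg 1: [2]
Peg 2: []
Peg 3: []

After move 8 (1->1):
Peg 0: [3, 1]
Peg 1: [2]
Peg 2: []
Peg 3: []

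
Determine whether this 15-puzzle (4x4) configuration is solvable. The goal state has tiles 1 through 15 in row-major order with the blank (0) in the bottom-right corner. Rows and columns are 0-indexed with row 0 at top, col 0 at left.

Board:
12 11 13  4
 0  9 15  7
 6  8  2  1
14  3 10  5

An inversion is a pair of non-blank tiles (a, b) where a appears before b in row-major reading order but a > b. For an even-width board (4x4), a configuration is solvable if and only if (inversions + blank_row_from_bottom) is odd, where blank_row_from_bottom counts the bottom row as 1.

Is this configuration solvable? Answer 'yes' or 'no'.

Inversions: 68
Blank is in row 1 (0-indexed from top), which is row 3 counting from the bottom (bottom = 1).
68 + 3 = 71, which is odd, so the puzzle is solvable.

Answer: yes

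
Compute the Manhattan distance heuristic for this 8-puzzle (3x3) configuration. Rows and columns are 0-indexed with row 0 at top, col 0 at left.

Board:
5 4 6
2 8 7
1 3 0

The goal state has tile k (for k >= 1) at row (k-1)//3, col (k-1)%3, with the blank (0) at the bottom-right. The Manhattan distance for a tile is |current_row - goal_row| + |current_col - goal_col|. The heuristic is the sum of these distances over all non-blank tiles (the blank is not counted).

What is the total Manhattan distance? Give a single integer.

Answer: 16

Derivation:
Tile 5: at (0,0), goal (1,1), distance |0-1|+|0-1| = 2
Tile 4: at (0,1), goal (1,0), distance |0-1|+|1-0| = 2
Tile 6: at (0,2), goal (1,2), distance |0-1|+|2-2| = 1
Tile 2: at (1,0), goal (0,1), distance |1-0|+|0-1| = 2
Tile 8: at (1,1), goal (2,1), distance |1-2|+|1-1| = 1
Tile 7: at (1,2), goal (2,0), distance |1-2|+|2-0| = 3
Tile 1: at (2,0), goal (0,0), distance |2-0|+|0-0| = 2
Tile 3: at (2,1), goal (0,2), distance |2-0|+|1-2| = 3
Sum: 2 + 2 + 1 + 2 + 1 + 3 + 2 + 3 = 16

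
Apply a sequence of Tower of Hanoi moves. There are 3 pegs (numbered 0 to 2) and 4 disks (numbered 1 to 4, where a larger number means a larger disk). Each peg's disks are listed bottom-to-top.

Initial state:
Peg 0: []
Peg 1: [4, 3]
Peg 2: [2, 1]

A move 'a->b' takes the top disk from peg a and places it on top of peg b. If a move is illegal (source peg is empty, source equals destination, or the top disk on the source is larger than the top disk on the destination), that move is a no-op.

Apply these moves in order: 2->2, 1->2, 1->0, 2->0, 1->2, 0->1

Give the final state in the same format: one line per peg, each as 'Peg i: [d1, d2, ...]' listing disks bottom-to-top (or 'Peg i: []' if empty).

After move 1 (2->2):
Peg 0: []
Peg 1: [4, 3]
Peg 2: [2, 1]

After move 2 (1->2):
Peg 0: []
Peg 1: [4, 3]
Peg 2: [2, 1]

After move 3 (1->0):
Peg 0: [3]
Peg 1: [4]
Peg 2: [2, 1]

After move 4 (2->0):
Peg 0: [3, 1]
Peg 1: [4]
Peg 2: [2]

After move 5 (1->2):
Peg 0: [3, 1]
Peg 1: [4]
Peg 2: [2]

After move 6 (0->1):
Peg 0: [3]
Peg 1: [4, 1]
Peg 2: [2]

Answer: Peg 0: [3]
Peg 1: [4, 1]
Peg 2: [2]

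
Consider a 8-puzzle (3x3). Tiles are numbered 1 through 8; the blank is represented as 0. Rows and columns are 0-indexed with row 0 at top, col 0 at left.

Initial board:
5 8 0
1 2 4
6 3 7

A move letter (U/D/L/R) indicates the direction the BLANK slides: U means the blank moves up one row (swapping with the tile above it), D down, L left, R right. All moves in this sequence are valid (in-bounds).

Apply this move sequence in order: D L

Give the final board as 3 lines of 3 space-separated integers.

After move 1 (D):
5 8 4
1 2 0
6 3 7

After move 2 (L):
5 8 4
1 0 2
6 3 7

Answer: 5 8 4
1 0 2
6 3 7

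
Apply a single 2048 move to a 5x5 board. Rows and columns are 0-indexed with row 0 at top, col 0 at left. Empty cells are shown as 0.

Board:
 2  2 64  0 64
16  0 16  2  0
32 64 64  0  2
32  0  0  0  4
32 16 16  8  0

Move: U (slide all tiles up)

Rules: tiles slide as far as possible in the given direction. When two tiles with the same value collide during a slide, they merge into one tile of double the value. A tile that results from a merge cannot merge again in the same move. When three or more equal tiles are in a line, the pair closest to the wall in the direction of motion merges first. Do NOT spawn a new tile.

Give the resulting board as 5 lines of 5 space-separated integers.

Answer:  2  2 64  2 64
16 64 16  8  2
64 16 64  0  4
32  0 16  0  0
 0  0  0  0  0

Derivation:
Slide up:
col 0: [2, 16, 32, 32, 32] -> [2, 16, 64, 32, 0]
col 1: [2, 0, 64, 0, 16] -> [2, 64, 16, 0, 0]
col 2: [64, 16, 64, 0, 16] -> [64, 16, 64, 16, 0]
col 3: [0, 2, 0, 0, 8] -> [2, 8, 0, 0, 0]
col 4: [64, 0, 2, 4, 0] -> [64, 2, 4, 0, 0]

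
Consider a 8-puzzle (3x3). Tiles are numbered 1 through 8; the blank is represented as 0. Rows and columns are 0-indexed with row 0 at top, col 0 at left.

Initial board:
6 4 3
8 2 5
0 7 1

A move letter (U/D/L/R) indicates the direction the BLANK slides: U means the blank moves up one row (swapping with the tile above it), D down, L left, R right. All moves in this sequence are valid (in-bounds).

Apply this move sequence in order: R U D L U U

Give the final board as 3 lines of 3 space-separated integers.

Answer: 0 4 3
6 2 5
8 7 1

Derivation:
After move 1 (R):
6 4 3
8 2 5
7 0 1

After move 2 (U):
6 4 3
8 0 5
7 2 1

After move 3 (D):
6 4 3
8 2 5
7 0 1

After move 4 (L):
6 4 3
8 2 5
0 7 1

After move 5 (U):
6 4 3
0 2 5
8 7 1

After move 6 (U):
0 4 3
6 2 5
8 7 1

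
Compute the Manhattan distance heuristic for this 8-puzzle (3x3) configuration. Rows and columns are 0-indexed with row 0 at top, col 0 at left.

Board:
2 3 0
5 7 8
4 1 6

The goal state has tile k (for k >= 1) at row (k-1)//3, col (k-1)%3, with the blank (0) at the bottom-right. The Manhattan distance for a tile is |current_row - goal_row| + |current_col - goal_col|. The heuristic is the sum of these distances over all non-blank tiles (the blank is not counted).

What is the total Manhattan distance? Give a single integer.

Tile 2: at (0,0), goal (0,1), distance |0-0|+|0-1| = 1
Tile 3: at (0,1), goal (0,2), distance |0-0|+|1-2| = 1
Tile 5: at (1,0), goal (1,1), distance |1-1|+|0-1| = 1
Tile 7: at (1,1), goal (2,0), distance |1-2|+|1-0| = 2
Tile 8: at (1,2), goal (2,1), distance |1-2|+|2-1| = 2
Tile 4: at (2,0), goal (1,0), distance |2-1|+|0-0| = 1
Tile 1: at (2,1), goal (0,0), distance |2-0|+|1-0| = 3
Tile 6: at (2,2), goal (1,2), distance |2-1|+|2-2| = 1
Sum: 1 + 1 + 1 + 2 + 2 + 1 + 3 + 1 = 12

Answer: 12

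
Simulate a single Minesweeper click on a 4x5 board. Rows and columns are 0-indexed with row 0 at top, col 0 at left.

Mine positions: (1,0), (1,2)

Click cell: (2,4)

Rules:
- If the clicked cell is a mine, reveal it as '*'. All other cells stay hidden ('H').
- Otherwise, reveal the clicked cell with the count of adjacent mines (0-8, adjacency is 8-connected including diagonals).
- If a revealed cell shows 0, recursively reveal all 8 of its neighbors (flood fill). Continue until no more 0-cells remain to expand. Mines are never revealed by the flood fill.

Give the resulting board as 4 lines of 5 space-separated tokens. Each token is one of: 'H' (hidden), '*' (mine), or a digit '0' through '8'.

H H H 1 0
H H H 1 0
1 2 1 1 0
0 0 0 0 0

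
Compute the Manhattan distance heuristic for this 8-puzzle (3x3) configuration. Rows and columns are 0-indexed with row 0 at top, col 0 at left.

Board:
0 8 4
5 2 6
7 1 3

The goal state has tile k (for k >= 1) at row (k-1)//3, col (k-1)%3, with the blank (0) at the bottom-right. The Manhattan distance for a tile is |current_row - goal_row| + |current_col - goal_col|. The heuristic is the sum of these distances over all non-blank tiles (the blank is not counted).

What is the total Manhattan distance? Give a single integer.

Answer: 12

Derivation:
Tile 8: (0,1)->(2,1) = 2
Tile 4: (0,2)->(1,0) = 3
Tile 5: (1,0)->(1,1) = 1
Tile 2: (1,1)->(0,1) = 1
Tile 6: (1,2)->(1,2) = 0
Tile 7: (2,0)->(2,0) = 0
Tile 1: (2,1)->(0,0) = 3
Tile 3: (2,2)->(0,2) = 2
Sum: 2 + 3 + 1 + 1 + 0 + 0 + 3 + 2 = 12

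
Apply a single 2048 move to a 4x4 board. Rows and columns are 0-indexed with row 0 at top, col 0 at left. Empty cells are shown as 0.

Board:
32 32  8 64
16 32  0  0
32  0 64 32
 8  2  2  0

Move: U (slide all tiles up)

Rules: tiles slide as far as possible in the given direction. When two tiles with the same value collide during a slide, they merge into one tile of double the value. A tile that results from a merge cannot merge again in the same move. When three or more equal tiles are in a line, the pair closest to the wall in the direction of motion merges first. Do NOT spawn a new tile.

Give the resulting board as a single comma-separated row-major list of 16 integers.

Slide up:
col 0: [32, 16, 32, 8] -> [32, 16, 32, 8]
col 1: [32, 32, 0, 2] -> [64, 2, 0, 0]
col 2: [8, 0, 64, 2] -> [8, 64, 2, 0]
col 3: [64, 0, 32, 0] -> [64, 32, 0, 0]

Answer: 32, 64, 8, 64, 16, 2, 64, 32, 32, 0, 2, 0, 8, 0, 0, 0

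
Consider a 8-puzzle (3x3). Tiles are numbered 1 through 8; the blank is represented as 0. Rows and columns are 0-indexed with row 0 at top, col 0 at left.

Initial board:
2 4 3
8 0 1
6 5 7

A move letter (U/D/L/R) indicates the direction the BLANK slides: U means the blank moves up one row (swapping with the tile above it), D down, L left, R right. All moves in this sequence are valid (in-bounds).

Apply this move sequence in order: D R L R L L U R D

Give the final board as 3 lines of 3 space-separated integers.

Answer: 2 4 3
5 6 1
8 0 7

Derivation:
After move 1 (D):
2 4 3
8 5 1
6 0 7

After move 2 (R):
2 4 3
8 5 1
6 7 0

After move 3 (L):
2 4 3
8 5 1
6 0 7

After move 4 (R):
2 4 3
8 5 1
6 7 0

After move 5 (L):
2 4 3
8 5 1
6 0 7

After move 6 (L):
2 4 3
8 5 1
0 6 7

After move 7 (U):
2 4 3
0 5 1
8 6 7

After move 8 (R):
2 4 3
5 0 1
8 6 7

After move 9 (D):
2 4 3
5 6 1
8 0 7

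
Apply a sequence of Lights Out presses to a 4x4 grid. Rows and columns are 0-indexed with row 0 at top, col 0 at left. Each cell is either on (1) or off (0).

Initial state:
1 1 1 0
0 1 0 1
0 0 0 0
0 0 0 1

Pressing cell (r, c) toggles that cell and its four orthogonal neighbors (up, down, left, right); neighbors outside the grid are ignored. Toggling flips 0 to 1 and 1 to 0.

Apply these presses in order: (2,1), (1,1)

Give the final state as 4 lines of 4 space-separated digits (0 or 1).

After press 1 at (2,1):
1 1 1 0
0 0 0 1
1 1 1 0
0 1 0 1

After press 2 at (1,1):
1 0 1 0
1 1 1 1
1 0 1 0
0 1 0 1

Answer: 1 0 1 0
1 1 1 1
1 0 1 0
0 1 0 1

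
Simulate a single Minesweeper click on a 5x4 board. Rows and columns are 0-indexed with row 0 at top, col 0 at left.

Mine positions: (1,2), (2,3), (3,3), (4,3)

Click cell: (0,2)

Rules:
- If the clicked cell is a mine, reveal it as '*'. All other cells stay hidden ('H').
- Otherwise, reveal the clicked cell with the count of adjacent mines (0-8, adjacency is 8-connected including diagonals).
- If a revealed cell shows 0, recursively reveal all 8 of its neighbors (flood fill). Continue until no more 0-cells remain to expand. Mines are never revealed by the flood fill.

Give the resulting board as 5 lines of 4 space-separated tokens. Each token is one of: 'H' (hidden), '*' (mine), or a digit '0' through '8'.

H H 1 H
H H H H
H H H H
H H H H
H H H H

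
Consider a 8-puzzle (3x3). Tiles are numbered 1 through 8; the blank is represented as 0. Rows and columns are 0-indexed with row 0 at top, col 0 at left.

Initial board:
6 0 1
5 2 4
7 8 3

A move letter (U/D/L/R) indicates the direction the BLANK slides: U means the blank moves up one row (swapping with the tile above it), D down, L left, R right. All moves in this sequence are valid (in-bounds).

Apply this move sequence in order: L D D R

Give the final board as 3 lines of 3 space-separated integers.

After move 1 (L):
0 6 1
5 2 4
7 8 3

After move 2 (D):
5 6 1
0 2 4
7 8 3

After move 3 (D):
5 6 1
7 2 4
0 8 3

After move 4 (R):
5 6 1
7 2 4
8 0 3

Answer: 5 6 1
7 2 4
8 0 3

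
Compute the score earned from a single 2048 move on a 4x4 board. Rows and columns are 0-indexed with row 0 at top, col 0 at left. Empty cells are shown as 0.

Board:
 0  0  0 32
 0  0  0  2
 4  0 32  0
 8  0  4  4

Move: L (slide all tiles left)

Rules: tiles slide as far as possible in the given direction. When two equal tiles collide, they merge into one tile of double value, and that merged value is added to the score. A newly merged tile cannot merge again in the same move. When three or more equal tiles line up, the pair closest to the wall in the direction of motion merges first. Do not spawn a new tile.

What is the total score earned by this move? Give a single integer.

Slide left:
row 0: [0, 0, 0, 32] -> [32, 0, 0, 0]  score +0 (running 0)
row 1: [0, 0, 0, 2] -> [2, 0, 0, 0]  score +0 (running 0)
row 2: [4, 0, 32, 0] -> [4, 32, 0, 0]  score +0 (running 0)
row 3: [8, 0, 4, 4] -> [8, 8, 0, 0]  score +8 (running 8)
Board after move:
32  0  0  0
 2  0  0  0
 4 32  0  0
 8  8  0  0

Answer: 8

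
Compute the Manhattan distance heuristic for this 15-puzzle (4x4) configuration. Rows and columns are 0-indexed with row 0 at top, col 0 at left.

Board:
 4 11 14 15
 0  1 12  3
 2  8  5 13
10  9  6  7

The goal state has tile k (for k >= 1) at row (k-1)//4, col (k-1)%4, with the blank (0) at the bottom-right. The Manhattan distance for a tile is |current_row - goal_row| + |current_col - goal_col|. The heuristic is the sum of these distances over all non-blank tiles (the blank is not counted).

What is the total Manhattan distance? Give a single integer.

Tile 4: at (0,0), goal (0,3), distance |0-0|+|0-3| = 3
Tile 11: at (0,1), goal (2,2), distance |0-2|+|1-2| = 3
Tile 14: at (0,2), goal (3,1), distance |0-3|+|2-1| = 4
Tile 15: at (0,3), goal (3,2), distance |0-3|+|3-2| = 4
Tile 1: at (1,1), goal (0,0), distance |1-0|+|1-0| = 2
Tile 12: at (1,2), goal (2,3), distance |1-2|+|2-3| = 2
Tile 3: at (1,3), goal (0,2), distance |1-0|+|3-2| = 2
Tile 2: at (2,0), goal (0,1), distance |2-0|+|0-1| = 3
Tile 8: at (2,1), goal (1,3), distance |2-1|+|1-3| = 3
Tile 5: at (2,2), goal (1,0), distance |2-1|+|2-0| = 3
Tile 13: at (2,3), goal (3,0), distance |2-3|+|3-0| = 4
Tile 10: at (3,0), goal (2,1), distance |3-2|+|0-1| = 2
Tile 9: at (3,1), goal (2,0), distance |3-2|+|1-0| = 2
Tile 6: at (3,2), goal (1,1), distance |3-1|+|2-1| = 3
Tile 7: at (3,3), goal (1,2), distance |3-1|+|3-2| = 3
Sum: 3 + 3 + 4 + 4 + 2 + 2 + 2 + 3 + 3 + 3 + 4 + 2 + 2 + 3 + 3 = 43

Answer: 43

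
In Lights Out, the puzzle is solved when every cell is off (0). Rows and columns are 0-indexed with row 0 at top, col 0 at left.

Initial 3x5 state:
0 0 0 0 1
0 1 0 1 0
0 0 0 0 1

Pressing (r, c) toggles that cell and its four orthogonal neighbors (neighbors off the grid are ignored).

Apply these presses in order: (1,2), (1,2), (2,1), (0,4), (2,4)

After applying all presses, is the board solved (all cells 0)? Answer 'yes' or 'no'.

Answer: no

Derivation:
After press 1 at (1,2):
0 0 1 0 1
0 0 1 0 0
0 0 1 0 1

After press 2 at (1,2):
0 0 0 0 1
0 1 0 1 0
0 0 0 0 1

After press 3 at (2,1):
0 0 0 0 1
0 0 0 1 0
1 1 1 0 1

After press 4 at (0,4):
0 0 0 1 0
0 0 0 1 1
1 1 1 0 1

After press 5 at (2,4):
0 0 0 1 0
0 0 0 1 0
1 1 1 1 0

Lights still on: 6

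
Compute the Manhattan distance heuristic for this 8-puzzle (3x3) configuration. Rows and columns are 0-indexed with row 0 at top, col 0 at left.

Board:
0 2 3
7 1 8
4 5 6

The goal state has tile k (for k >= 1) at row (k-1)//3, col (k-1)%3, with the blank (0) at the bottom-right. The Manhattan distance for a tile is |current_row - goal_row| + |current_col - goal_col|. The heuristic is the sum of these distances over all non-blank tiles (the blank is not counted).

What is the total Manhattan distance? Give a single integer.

Tile 2: (0,1)->(0,1) = 0
Tile 3: (0,2)->(0,2) = 0
Tile 7: (1,0)->(2,0) = 1
Tile 1: (1,1)->(0,0) = 2
Tile 8: (1,2)->(2,1) = 2
Tile 4: (2,0)->(1,0) = 1
Tile 5: (2,1)->(1,1) = 1
Tile 6: (2,2)->(1,2) = 1
Sum: 0 + 0 + 1 + 2 + 2 + 1 + 1 + 1 = 8

Answer: 8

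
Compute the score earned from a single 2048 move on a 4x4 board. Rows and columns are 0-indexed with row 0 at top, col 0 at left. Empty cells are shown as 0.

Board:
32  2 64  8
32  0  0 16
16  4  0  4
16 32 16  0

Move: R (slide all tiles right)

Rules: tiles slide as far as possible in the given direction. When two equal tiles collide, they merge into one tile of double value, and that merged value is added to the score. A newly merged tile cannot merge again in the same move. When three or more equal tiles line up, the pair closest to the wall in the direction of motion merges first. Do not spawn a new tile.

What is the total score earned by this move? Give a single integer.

Answer: 8

Derivation:
Slide right:
row 0: [32, 2, 64, 8] -> [32, 2, 64, 8]  score +0 (running 0)
row 1: [32, 0, 0, 16] -> [0, 0, 32, 16]  score +0 (running 0)
row 2: [16, 4, 0, 4] -> [0, 0, 16, 8]  score +8 (running 8)
row 3: [16, 32, 16, 0] -> [0, 16, 32, 16]  score +0 (running 8)
Board after move:
32  2 64  8
 0  0 32 16
 0  0 16  8
 0 16 32 16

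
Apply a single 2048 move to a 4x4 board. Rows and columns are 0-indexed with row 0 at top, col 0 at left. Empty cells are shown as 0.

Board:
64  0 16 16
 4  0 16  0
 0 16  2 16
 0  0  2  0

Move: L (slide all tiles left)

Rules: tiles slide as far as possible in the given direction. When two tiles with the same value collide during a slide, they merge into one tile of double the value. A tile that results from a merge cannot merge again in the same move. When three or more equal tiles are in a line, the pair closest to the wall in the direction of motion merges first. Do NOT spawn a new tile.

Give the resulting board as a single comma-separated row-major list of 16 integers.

Answer: 64, 32, 0, 0, 4, 16, 0, 0, 16, 2, 16, 0, 2, 0, 0, 0

Derivation:
Slide left:
row 0: [64, 0, 16, 16] -> [64, 32, 0, 0]
row 1: [4, 0, 16, 0] -> [4, 16, 0, 0]
row 2: [0, 16, 2, 16] -> [16, 2, 16, 0]
row 3: [0, 0, 2, 0] -> [2, 0, 0, 0]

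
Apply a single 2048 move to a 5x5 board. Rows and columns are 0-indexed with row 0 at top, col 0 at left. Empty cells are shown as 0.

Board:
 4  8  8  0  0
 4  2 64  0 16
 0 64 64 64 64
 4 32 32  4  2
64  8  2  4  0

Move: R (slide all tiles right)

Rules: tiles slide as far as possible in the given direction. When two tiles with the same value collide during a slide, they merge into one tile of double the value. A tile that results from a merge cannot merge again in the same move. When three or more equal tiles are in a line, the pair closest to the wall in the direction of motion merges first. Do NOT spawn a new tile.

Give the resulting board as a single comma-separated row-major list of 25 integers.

Answer: 0, 0, 0, 4, 16, 0, 4, 2, 64, 16, 0, 0, 0, 128, 128, 0, 4, 64, 4, 2, 0, 64, 8, 2, 4

Derivation:
Slide right:
row 0: [4, 8, 8, 0, 0] -> [0, 0, 0, 4, 16]
row 1: [4, 2, 64, 0, 16] -> [0, 4, 2, 64, 16]
row 2: [0, 64, 64, 64, 64] -> [0, 0, 0, 128, 128]
row 3: [4, 32, 32, 4, 2] -> [0, 4, 64, 4, 2]
row 4: [64, 8, 2, 4, 0] -> [0, 64, 8, 2, 4]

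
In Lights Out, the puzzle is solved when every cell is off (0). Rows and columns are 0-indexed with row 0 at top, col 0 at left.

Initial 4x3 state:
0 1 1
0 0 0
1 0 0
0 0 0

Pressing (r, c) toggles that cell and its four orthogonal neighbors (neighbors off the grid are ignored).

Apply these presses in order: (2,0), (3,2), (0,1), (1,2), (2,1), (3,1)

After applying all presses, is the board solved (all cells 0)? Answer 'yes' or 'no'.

After press 1 at (2,0):
0 1 1
1 0 0
0 1 0
1 0 0

After press 2 at (3,2):
0 1 1
1 0 0
0 1 1
1 1 1

After press 3 at (0,1):
1 0 0
1 1 0
0 1 1
1 1 1

After press 4 at (1,2):
1 0 1
1 0 1
0 1 0
1 1 1

After press 5 at (2,1):
1 0 1
1 1 1
1 0 1
1 0 1

After press 6 at (3,1):
1 0 1
1 1 1
1 1 1
0 1 0

Lights still on: 9

Answer: no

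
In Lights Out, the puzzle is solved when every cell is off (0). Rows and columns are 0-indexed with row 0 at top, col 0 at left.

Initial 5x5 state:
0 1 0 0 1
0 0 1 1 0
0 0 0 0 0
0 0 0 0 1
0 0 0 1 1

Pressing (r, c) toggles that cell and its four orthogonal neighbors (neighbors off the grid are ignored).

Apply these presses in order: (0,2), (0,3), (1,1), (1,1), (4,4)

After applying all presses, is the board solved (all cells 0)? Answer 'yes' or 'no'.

After press 1 at (0,2):
0 0 1 1 1
0 0 0 1 0
0 0 0 0 0
0 0 0 0 1
0 0 0 1 1

After press 2 at (0,3):
0 0 0 0 0
0 0 0 0 0
0 0 0 0 0
0 0 0 0 1
0 0 0 1 1

After press 3 at (1,1):
0 1 0 0 0
1 1 1 0 0
0 1 0 0 0
0 0 0 0 1
0 0 0 1 1

After press 4 at (1,1):
0 0 0 0 0
0 0 0 0 0
0 0 0 0 0
0 0 0 0 1
0 0 0 1 1

After press 5 at (4,4):
0 0 0 0 0
0 0 0 0 0
0 0 0 0 0
0 0 0 0 0
0 0 0 0 0

Lights still on: 0

Answer: yes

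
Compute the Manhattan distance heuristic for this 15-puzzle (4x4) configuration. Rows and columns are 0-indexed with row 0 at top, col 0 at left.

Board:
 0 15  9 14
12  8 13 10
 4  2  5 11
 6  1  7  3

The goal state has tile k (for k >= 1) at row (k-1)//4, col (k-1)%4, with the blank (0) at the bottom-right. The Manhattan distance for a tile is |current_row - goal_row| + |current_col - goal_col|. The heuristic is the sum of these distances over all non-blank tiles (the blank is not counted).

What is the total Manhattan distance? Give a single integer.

Answer: 50

Derivation:
Tile 15: (0,1)->(3,2) = 4
Tile 9: (0,2)->(2,0) = 4
Tile 14: (0,3)->(3,1) = 5
Tile 12: (1,0)->(2,3) = 4
Tile 8: (1,1)->(1,3) = 2
Tile 13: (1,2)->(3,0) = 4
Tile 10: (1,3)->(2,1) = 3
Tile 4: (2,0)->(0,3) = 5
Tile 2: (2,1)->(0,1) = 2
Tile 5: (2,2)->(1,0) = 3
Tile 11: (2,3)->(2,2) = 1
Tile 6: (3,0)->(1,1) = 3
Tile 1: (3,1)->(0,0) = 4
Tile 7: (3,2)->(1,2) = 2
Tile 3: (3,3)->(0,2) = 4
Sum: 4 + 4 + 5 + 4 + 2 + 4 + 3 + 5 + 2 + 3 + 1 + 3 + 4 + 2 + 4 = 50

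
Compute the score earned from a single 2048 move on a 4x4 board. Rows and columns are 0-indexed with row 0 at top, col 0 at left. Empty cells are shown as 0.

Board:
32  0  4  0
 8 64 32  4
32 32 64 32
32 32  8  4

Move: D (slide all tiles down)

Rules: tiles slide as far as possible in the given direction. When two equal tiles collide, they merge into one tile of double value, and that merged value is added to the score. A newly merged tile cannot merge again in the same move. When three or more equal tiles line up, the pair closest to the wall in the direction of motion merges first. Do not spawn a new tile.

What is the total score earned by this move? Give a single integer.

Slide down:
col 0: [32, 8, 32, 32] -> [0, 32, 8, 64]  score +64 (running 64)
col 1: [0, 64, 32, 32] -> [0, 0, 64, 64]  score +64 (running 128)
col 2: [4, 32, 64, 8] -> [4, 32, 64, 8]  score +0 (running 128)
col 3: [0, 4, 32, 4] -> [0, 4, 32, 4]  score +0 (running 128)
Board after move:
 0  0  4  0
32  0 32  4
 8 64 64 32
64 64  8  4

Answer: 128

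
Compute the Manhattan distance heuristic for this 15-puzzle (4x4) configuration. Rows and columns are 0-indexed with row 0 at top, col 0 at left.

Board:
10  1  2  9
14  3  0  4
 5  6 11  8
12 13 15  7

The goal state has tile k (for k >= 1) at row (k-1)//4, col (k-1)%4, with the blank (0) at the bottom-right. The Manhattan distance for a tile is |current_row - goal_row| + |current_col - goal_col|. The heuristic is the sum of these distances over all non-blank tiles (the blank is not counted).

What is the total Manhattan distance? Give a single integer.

Answer: 27

Derivation:
Tile 10: at (0,0), goal (2,1), distance |0-2|+|0-1| = 3
Tile 1: at (0,1), goal (0,0), distance |0-0|+|1-0| = 1
Tile 2: at (0,2), goal (0,1), distance |0-0|+|2-1| = 1
Tile 9: at (0,3), goal (2,0), distance |0-2|+|3-0| = 5
Tile 14: at (1,0), goal (3,1), distance |1-3|+|0-1| = 3
Tile 3: at (1,1), goal (0,2), distance |1-0|+|1-2| = 2
Tile 4: at (1,3), goal (0,3), distance |1-0|+|3-3| = 1
Tile 5: at (2,0), goal (1,0), distance |2-1|+|0-0| = 1
Tile 6: at (2,1), goal (1,1), distance |2-1|+|1-1| = 1
Tile 11: at (2,2), goal (2,2), distance |2-2|+|2-2| = 0
Tile 8: at (2,3), goal (1,3), distance |2-1|+|3-3| = 1
Tile 12: at (3,0), goal (2,3), distance |3-2|+|0-3| = 4
Tile 13: at (3,1), goal (3,0), distance |3-3|+|1-0| = 1
Tile 15: at (3,2), goal (3,2), distance |3-3|+|2-2| = 0
Tile 7: at (3,3), goal (1,2), distance |3-1|+|3-2| = 3
Sum: 3 + 1 + 1 + 5 + 3 + 2 + 1 + 1 + 1 + 0 + 1 + 4 + 1 + 0 + 3 = 27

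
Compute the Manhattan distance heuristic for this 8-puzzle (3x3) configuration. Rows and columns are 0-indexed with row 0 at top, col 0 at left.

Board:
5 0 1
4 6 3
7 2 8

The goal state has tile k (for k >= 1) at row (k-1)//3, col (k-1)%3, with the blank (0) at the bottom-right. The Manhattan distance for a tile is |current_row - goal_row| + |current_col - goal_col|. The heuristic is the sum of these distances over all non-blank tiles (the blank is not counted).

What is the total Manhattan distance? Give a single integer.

Tile 5: (0,0)->(1,1) = 2
Tile 1: (0,2)->(0,0) = 2
Tile 4: (1,0)->(1,0) = 0
Tile 6: (1,1)->(1,2) = 1
Tile 3: (1,2)->(0,2) = 1
Tile 7: (2,0)->(2,0) = 0
Tile 2: (2,1)->(0,1) = 2
Tile 8: (2,2)->(2,1) = 1
Sum: 2 + 2 + 0 + 1 + 1 + 0 + 2 + 1 = 9

Answer: 9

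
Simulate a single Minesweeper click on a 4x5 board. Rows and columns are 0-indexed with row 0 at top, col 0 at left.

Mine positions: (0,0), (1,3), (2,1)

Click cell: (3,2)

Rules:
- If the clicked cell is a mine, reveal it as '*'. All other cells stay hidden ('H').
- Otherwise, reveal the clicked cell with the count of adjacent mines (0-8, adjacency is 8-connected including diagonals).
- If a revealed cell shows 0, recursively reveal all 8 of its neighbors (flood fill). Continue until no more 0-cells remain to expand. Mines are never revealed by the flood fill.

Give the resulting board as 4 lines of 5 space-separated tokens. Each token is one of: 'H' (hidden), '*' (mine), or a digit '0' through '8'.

H H H H H
H H H H H
H H H H H
H H 1 H H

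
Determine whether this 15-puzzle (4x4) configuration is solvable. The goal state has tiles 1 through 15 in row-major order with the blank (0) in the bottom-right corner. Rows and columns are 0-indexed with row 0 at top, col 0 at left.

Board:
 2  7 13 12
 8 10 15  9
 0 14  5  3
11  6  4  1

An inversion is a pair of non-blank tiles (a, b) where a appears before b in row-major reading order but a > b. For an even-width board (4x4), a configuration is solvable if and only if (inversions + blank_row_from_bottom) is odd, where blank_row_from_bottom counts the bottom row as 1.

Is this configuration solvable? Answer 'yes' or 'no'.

Answer: yes

Derivation:
Inversions: 65
Blank is in row 2 (0-indexed from top), which is row 2 counting from the bottom (bottom = 1).
65 + 2 = 67, which is odd, so the puzzle is solvable.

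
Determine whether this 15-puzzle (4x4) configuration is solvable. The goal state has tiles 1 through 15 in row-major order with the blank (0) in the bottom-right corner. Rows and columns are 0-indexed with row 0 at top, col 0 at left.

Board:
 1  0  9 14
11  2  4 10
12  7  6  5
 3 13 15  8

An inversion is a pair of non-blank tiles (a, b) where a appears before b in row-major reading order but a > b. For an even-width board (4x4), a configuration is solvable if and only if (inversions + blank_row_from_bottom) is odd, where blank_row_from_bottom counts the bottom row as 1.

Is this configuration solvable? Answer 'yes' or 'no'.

Inversions: 45
Blank is in row 0 (0-indexed from top), which is row 4 counting from the bottom (bottom = 1).
45 + 4 = 49, which is odd, so the puzzle is solvable.

Answer: yes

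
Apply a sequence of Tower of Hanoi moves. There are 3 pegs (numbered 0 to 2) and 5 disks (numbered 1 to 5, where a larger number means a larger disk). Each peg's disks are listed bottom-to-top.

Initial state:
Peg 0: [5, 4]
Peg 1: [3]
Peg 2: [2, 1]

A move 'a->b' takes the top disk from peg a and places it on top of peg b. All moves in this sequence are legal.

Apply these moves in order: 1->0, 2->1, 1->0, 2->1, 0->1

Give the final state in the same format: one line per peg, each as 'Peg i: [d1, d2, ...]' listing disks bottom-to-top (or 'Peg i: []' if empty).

Answer: Peg 0: [5, 4, 3]
Peg 1: [2, 1]
Peg 2: []

Derivation:
After move 1 (1->0):
Peg 0: [5, 4, 3]
Peg 1: []
Peg 2: [2, 1]

After move 2 (2->1):
Peg 0: [5, 4, 3]
Peg 1: [1]
Peg 2: [2]

After move 3 (1->0):
Peg 0: [5, 4, 3, 1]
Peg 1: []
Peg 2: [2]

After move 4 (2->1):
Peg 0: [5, 4, 3, 1]
Peg 1: [2]
Peg 2: []

After move 5 (0->1):
Peg 0: [5, 4, 3]
Peg 1: [2, 1]
Peg 2: []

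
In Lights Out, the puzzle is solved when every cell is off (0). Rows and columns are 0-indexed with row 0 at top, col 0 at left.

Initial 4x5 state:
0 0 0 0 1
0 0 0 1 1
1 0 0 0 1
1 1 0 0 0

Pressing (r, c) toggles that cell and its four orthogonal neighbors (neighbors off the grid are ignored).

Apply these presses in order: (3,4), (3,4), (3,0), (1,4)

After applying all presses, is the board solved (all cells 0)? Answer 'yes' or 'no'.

After press 1 at (3,4):
0 0 0 0 1
0 0 0 1 1
1 0 0 0 0
1 1 0 1 1

After press 2 at (3,4):
0 0 0 0 1
0 0 0 1 1
1 0 0 0 1
1 1 0 0 0

After press 3 at (3,0):
0 0 0 0 1
0 0 0 1 1
0 0 0 0 1
0 0 0 0 0

After press 4 at (1,4):
0 0 0 0 0
0 0 0 0 0
0 0 0 0 0
0 0 0 0 0

Lights still on: 0

Answer: yes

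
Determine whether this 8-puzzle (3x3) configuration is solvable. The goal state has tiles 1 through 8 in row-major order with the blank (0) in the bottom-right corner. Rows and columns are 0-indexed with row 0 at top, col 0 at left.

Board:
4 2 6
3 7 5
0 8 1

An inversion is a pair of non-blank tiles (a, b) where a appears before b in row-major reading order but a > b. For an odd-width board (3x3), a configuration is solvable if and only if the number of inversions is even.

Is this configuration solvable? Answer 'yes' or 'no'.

Answer: yes

Derivation:
Inversions (pairs i<j in row-major order where tile[i] > tile[j] > 0): 12
12 is even, so the puzzle is solvable.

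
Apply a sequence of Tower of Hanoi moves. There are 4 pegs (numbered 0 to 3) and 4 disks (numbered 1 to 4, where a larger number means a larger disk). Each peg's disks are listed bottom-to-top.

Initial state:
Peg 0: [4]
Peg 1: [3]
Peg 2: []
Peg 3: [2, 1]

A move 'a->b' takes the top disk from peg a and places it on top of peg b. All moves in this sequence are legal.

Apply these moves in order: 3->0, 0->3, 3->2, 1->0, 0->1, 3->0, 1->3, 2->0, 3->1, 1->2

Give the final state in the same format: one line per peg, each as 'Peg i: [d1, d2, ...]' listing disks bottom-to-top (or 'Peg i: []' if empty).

After move 1 (3->0):
Peg 0: [4, 1]
Peg 1: [3]
Peg 2: []
Peg 3: [2]

After move 2 (0->3):
Peg 0: [4]
Peg 1: [3]
Peg 2: []
Peg 3: [2, 1]

After move 3 (3->2):
Peg 0: [4]
Peg 1: [3]
Peg 2: [1]
Peg 3: [2]

After move 4 (1->0):
Peg 0: [4, 3]
Peg 1: []
Peg 2: [1]
Peg 3: [2]

After move 5 (0->1):
Peg 0: [4]
Peg 1: [3]
Peg 2: [1]
Peg 3: [2]

After move 6 (3->0):
Peg 0: [4, 2]
Peg 1: [3]
Peg 2: [1]
Peg 3: []

After move 7 (1->3):
Peg 0: [4, 2]
Peg 1: []
Peg 2: [1]
Peg 3: [3]

After move 8 (2->0):
Peg 0: [4, 2, 1]
Peg 1: []
Peg 2: []
Peg 3: [3]

After move 9 (3->1):
Peg 0: [4, 2, 1]
Peg 1: [3]
Peg 2: []
Peg 3: []

After move 10 (1->2):
Peg 0: [4, 2, 1]
Peg 1: []
Peg 2: [3]
Peg 3: []

Answer: Peg 0: [4, 2, 1]
Peg 1: []
Peg 2: [3]
Peg 3: []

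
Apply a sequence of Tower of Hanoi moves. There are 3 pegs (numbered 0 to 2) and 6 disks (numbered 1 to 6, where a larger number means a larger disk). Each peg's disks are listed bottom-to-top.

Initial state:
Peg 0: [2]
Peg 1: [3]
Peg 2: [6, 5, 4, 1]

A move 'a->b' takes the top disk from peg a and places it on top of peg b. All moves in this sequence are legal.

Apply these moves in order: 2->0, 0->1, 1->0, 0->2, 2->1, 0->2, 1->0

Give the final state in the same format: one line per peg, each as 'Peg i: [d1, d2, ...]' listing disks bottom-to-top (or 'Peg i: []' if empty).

Answer: Peg 0: [1]
Peg 1: [3]
Peg 2: [6, 5, 4, 2]

Derivation:
After move 1 (2->0):
Peg 0: [2, 1]
Peg 1: [3]
Peg 2: [6, 5, 4]

After move 2 (0->1):
Peg 0: [2]
Peg 1: [3, 1]
Peg 2: [6, 5, 4]

After move 3 (1->0):
Peg 0: [2, 1]
Peg 1: [3]
Peg 2: [6, 5, 4]

After move 4 (0->2):
Peg 0: [2]
Peg 1: [3]
Peg 2: [6, 5, 4, 1]

After move 5 (2->1):
Peg 0: [2]
Peg 1: [3, 1]
Peg 2: [6, 5, 4]

After move 6 (0->2):
Peg 0: []
Peg 1: [3, 1]
Peg 2: [6, 5, 4, 2]

After move 7 (1->0):
Peg 0: [1]
Peg 1: [3]
Peg 2: [6, 5, 4, 2]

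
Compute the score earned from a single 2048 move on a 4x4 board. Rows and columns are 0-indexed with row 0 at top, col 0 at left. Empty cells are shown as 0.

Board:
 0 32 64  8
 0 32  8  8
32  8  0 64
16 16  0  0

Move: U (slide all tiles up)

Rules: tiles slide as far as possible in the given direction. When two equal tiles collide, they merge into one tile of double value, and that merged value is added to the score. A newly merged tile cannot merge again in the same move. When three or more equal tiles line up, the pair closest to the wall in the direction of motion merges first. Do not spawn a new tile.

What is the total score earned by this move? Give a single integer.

Slide up:
col 0: [0, 0, 32, 16] -> [32, 16, 0, 0]  score +0 (running 0)
col 1: [32, 32, 8, 16] -> [64, 8, 16, 0]  score +64 (running 64)
col 2: [64, 8, 0, 0] -> [64, 8, 0, 0]  score +0 (running 64)
col 3: [8, 8, 64, 0] -> [16, 64, 0, 0]  score +16 (running 80)
Board after move:
32 64 64 16
16  8  8 64
 0 16  0  0
 0  0  0  0

Answer: 80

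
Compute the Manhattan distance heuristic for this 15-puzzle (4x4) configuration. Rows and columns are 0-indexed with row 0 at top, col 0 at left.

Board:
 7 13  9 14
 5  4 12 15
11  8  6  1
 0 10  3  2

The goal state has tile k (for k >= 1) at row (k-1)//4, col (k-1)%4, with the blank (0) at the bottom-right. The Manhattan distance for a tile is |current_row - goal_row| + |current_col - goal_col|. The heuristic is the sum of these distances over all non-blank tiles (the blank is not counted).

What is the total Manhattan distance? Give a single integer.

Tile 7: (0,0)->(1,2) = 3
Tile 13: (0,1)->(3,0) = 4
Tile 9: (0,2)->(2,0) = 4
Tile 14: (0,3)->(3,1) = 5
Tile 5: (1,0)->(1,0) = 0
Tile 4: (1,1)->(0,3) = 3
Tile 12: (1,2)->(2,3) = 2
Tile 15: (1,3)->(3,2) = 3
Tile 11: (2,0)->(2,2) = 2
Tile 8: (2,1)->(1,3) = 3
Tile 6: (2,2)->(1,1) = 2
Tile 1: (2,3)->(0,0) = 5
Tile 10: (3,1)->(2,1) = 1
Tile 3: (3,2)->(0,2) = 3
Tile 2: (3,3)->(0,1) = 5
Sum: 3 + 4 + 4 + 5 + 0 + 3 + 2 + 3 + 2 + 3 + 2 + 5 + 1 + 3 + 5 = 45

Answer: 45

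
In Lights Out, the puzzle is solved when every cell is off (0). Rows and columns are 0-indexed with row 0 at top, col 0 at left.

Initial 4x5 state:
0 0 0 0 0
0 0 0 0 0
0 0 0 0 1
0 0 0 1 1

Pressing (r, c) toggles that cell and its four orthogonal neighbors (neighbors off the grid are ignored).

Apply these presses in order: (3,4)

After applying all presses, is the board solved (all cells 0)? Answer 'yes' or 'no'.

Answer: yes

Derivation:
After press 1 at (3,4):
0 0 0 0 0
0 0 0 0 0
0 0 0 0 0
0 0 0 0 0

Lights still on: 0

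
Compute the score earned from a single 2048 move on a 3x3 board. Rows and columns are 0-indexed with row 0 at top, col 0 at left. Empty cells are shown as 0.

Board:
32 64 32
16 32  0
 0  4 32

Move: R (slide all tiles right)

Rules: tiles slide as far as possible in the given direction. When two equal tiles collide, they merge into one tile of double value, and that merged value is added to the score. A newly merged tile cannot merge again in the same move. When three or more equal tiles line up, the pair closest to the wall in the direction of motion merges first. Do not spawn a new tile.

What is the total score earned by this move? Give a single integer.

Answer: 0

Derivation:
Slide right:
row 0: [32, 64, 32] -> [32, 64, 32]  score +0 (running 0)
row 1: [16, 32, 0] -> [0, 16, 32]  score +0 (running 0)
row 2: [0, 4, 32] -> [0, 4, 32]  score +0 (running 0)
Board after move:
32 64 32
 0 16 32
 0  4 32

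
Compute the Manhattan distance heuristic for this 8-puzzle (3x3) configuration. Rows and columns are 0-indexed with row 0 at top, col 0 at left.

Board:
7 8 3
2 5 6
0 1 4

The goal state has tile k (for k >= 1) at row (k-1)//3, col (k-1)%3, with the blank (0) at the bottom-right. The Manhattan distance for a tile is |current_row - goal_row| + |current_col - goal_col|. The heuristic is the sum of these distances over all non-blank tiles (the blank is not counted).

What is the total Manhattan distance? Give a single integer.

Answer: 12

Derivation:
Tile 7: at (0,0), goal (2,0), distance |0-2|+|0-0| = 2
Tile 8: at (0,1), goal (2,1), distance |0-2|+|1-1| = 2
Tile 3: at (0,2), goal (0,2), distance |0-0|+|2-2| = 0
Tile 2: at (1,0), goal (0,1), distance |1-0|+|0-1| = 2
Tile 5: at (1,1), goal (1,1), distance |1-1|+|1-1| = 0
Tile 6: at (1,2), goal (1,2), distance |1-1|+|2-2| = 0
Tile 1: at (2,1), goal (0,0), distance |2-0|+|1-0| = 3
Tile 4: at (2,2), goal (1,0), distance |2-1|+|2-0| = 3
Sum: 2 + 2 + 0 + 2 + 0 + 0 + 3 + 3 = 12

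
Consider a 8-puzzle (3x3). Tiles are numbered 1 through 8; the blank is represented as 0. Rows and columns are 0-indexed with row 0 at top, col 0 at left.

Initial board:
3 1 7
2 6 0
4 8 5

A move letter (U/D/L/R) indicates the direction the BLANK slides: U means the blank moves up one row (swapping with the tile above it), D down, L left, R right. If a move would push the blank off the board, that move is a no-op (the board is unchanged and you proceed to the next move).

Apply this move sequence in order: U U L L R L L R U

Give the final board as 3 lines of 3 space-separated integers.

After move 1 (U):
3 1 0
2 6 7
4 8 5

After move 2 (U):
3 1 0
2 6 7
4 8 5

After move 3 (L):
3 0 1
2 6 7
4 8 5

After move 4 (L):
0 3 1
2 6 7
4 8 5

After move 5 (R):
3 0 1
2 6 7
4 8 5

After move 6 (L):
0 3 1
2 6 7
4 8 5

After move 7 (L):
0 3 1
2 6 7
4 8 5

After move 8 (R):
3 0 1
2 6 7
4 8 5

After move 9 (U):
3 0 1
2 6 7
4 8 5

Answer: 3 0 1
2 6 7
4 8 5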